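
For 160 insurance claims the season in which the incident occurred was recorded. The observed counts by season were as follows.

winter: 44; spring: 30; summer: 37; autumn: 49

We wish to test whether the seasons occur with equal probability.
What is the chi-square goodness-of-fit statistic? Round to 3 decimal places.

5.150

Expected count for each of the 4 categories: 160/4 = 40.
winter: (44 − 40)²/40 = 16/40 = 0.4000
spring: (30 − 40)²/40 = 100/40 = 2.5000
summer: (37 − 40)²/40 = 9/40 = 0.2250
autumn: (49 − 40)²/40 = 81/40 = 2.0250
Sum = 5.150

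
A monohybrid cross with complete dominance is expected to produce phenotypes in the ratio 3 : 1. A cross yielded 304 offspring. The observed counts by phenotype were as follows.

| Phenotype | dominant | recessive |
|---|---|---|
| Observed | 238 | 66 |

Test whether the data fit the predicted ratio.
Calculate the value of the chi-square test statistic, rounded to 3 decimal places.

1.754

Ratio total = 4. Expected counts: 304×3/4 = 228, 304×1/4 = 76.
dominant: (238 − 228)²/228 = 100/228 = 0.4386
recessive: (66 − 76)²/76 = 100/76 = 1.3158
Sum = 1.754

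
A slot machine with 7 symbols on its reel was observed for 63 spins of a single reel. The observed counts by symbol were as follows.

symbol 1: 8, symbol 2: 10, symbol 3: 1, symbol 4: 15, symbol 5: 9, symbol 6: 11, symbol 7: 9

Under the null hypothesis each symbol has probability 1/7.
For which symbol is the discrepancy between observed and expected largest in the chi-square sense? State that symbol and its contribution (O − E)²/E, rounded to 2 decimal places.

Under H₀ each category has probability 1/7, so each expected count is 63/7 = 9.
symbol 1: (8 − 9)²/9 = 1/9 = 0.111
symbol 2: (10 − 9)²/9 = 1/9 = 0.111
symbol 3: (1 − 9)²/9 = 64/9 = 7.111
symbol 4: (15 − 9)²/9 = 36/9 = 4.000
symbol 5: (9 − 9)²/9 = 0/9 = 0.000
symbol 6: (11 − 9)²/9 = 4/9 = 0.444
symbol 7: (9 − 9)²/9 = 0/9 = 0.000
The largest term is for symbol 3: 7.11.

symbol 3, 7.11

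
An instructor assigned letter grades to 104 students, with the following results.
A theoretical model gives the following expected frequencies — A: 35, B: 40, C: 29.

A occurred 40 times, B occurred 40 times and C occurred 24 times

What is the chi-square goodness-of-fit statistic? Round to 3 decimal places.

χ² = (40−35)²/35 + (40−40)²/40 + (24−29)²/29
   = 0.7143 + 0.0000 + 0.8621
Sum = 1.576

1.576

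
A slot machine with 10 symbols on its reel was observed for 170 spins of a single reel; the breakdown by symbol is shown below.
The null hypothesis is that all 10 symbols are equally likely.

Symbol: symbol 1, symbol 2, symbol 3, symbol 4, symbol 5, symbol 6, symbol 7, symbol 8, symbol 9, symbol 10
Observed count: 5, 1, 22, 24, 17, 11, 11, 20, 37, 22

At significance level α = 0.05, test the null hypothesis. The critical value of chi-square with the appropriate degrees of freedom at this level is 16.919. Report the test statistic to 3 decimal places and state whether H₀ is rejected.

57.647; reject

Expected count for each of the 10 categories: 170/10 = 17.
χ² = (5−17)²/17 + (1−17)²/17 + (22−17)²/17 + (24−17)²/17 + (17−17)²/17 + (11−17)²/17 + (11−17)²/17 + (20−17)²/17 + (37−17)²/17 + (22−17)²/17
   = 8.4706 + 15.0588 + 1.4706 + 2.8824 + 0.0000 + 2.1176 + 2.1176 + 0.5294 + 23.5294 + 1.4706
Sum = 57.647
df = 9. Since 57.647 > 16.919, we reject H₀.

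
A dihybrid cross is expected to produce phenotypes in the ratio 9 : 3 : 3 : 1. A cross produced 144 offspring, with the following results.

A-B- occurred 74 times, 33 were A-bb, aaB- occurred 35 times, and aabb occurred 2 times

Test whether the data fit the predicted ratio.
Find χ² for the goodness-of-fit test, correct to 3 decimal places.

Ratio total = 16. Expected counts: 144×9/16 = 81, 144×3/16 = 27, 144×3/16 = 27, 144×1/16 = 9.
cat         O        E   (O−E)²/E
A-B-       74       81     0.6049
A-bb       33       27     1.3333
aaB-       35       27     2.3704
aabb        2        9     5.4444
Sum = 9.753

9.753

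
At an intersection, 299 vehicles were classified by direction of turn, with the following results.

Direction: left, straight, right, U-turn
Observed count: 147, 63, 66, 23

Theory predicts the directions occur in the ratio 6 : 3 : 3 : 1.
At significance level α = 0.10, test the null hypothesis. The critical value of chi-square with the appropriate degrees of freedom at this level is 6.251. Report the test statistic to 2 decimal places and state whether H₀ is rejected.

Ratio total = 13. Expected counts: 299×6/13 = 138, 299×3/13 = 69, 299×3/13 = 69, 299×1/13 = 23.
cat           O        E   (O−E)²/E
left        147      138      0.587
straight     63       69      0.522
right        66       69      0.130
U-turn       23       23      0.000
Sum = 1.24
df = 3. Since 1.24 < 6.251, we do not reject H₀.

1.24; do not reject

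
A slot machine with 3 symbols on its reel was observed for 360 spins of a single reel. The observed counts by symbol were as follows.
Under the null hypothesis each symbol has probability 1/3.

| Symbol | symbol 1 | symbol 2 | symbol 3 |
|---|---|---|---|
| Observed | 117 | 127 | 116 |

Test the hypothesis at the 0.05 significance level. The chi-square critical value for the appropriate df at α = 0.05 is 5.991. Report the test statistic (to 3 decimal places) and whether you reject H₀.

Under H₀ each category has probability 1/3, so each expected count is 360/3 = 120.
symbol 1: (117 − 120)²/120 = 9/120 = 0.0750
symbol 2: (127 − 120)²/120 = 49/120 = 0.4083
symbol 3: (116 − 120)²/120 = 16/120 = 0.1333
Sum = 0.617
df = 2. Since 0.617 < 5.991, we do not reject H₀.

0.617; do not reject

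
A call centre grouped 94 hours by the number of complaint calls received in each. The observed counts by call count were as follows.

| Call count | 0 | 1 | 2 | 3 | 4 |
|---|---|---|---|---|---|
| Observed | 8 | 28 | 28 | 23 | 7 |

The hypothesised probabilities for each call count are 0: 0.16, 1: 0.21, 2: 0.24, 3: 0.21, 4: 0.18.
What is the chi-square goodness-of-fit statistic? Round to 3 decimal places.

Expected counts E_i = n·p_i: 94×0.16 = 15.04, 94×0.21 = 19.74, 94×0.24 = 22.56, 94×0.21 = 19.74, 94×0.18 = 16.92.
χ² = (8−15.04)²/15.04 + (28−19.74)²/19.74 + (28−22.56)²/22.56 + (23−19.74)²/19.74 + (7−16.92)²/16.92
   = 3.2953 + 3.4563 + 1.3118 + 0.5384 + 5.8160
Sum = 14.418

14.418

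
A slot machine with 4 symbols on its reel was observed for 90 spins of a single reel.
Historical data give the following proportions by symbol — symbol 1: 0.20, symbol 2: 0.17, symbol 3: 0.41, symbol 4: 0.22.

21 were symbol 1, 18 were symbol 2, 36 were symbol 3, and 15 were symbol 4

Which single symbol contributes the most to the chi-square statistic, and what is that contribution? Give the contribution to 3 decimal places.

Expected counts E_i = n·p_i: 90×0.20 = 18, 90×0.17 = 15.3, 90×0.41 = 36.9, 90×0.22 = 19.8.
χ² = (21−18)²/18 + (18−15.3)²/15.3 + (36−36.9)²/36.9 + (15−19.8)²/19.8
   = 0.5000 + 0.4765 + 0.0220 + 1.1636
The largest term is for symbol 4: 1.164.

symbol 4, 1.164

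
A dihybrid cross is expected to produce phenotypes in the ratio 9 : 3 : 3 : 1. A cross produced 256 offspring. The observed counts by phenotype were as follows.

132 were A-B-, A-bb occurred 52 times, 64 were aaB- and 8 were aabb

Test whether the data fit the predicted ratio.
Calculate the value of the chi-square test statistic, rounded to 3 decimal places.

10.667

Ratio total = 16. Expected counts: 256×9/16 = 144, 256×3/16 = 48, 256×3/16 = 48, 256×1/16 = 16.
cat         O        E   (O−E)²/E
A-B-      132      144     1.0000
A-bb       52       48     0.3333
aaB-       64       48     5.3333
aabb        8       16     4.0000
Sum = 10.667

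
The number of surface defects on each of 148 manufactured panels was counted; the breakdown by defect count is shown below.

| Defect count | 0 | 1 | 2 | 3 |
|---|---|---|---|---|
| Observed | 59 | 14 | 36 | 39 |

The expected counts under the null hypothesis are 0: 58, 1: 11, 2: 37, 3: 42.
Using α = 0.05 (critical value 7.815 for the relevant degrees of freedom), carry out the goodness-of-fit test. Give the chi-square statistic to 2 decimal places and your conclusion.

1.08; do not reject

0: (59 − 58)²/58 = 1/58 = 0.017
1: (14 − 11)²/11 = 9/11 = 0.818
2: (36 − 37)²/37 = 1/37 = 0.027
3: (39 − 42)²/42 = 9/42 = 0.214
Sum = 1.08
df = 3. Since 1.08 < 7.815, we do not reject H₀.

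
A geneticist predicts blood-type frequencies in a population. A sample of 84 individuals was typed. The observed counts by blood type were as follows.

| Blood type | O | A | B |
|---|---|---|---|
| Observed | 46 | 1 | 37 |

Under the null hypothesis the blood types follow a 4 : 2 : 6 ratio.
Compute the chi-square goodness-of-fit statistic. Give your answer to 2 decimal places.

24.24

Ratio total = 12. Expected counts: 84×4/12 = 28, 84×2/12 = 14, 84×6/12 = 42.
cat         O        E   (O−E)²/E
O          46       28     11.571
A           1       14     12.071
B          37       42      0.595
Sum = 24.24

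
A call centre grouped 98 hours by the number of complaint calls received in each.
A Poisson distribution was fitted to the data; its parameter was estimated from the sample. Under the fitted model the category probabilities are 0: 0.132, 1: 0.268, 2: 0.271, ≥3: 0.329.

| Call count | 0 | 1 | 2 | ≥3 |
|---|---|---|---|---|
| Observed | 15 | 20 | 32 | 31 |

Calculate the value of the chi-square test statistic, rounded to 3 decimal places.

Expected counts E_i = n·p_i: 98×0.132 = 12.936, 98×0.268 = 26.264, 98×0.271 = 26.558, 98×0.329 = 32.242.
cat         O        E   (O−E)²/E
0          15   12.936     0.3293
1          20   26.264     1.4940
2          32   26.558     1.1151
≥3         31   32.242     0.0478
Sum = 2.986

2.986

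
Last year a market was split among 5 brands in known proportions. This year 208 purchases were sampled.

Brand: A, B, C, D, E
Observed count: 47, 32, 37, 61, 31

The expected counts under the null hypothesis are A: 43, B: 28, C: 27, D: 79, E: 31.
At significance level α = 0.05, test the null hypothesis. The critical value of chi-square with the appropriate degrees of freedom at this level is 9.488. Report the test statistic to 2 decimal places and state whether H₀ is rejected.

χ² = (47−43)²/43 + (32−28)²/28 + (37−27)²/27 + (61−79)²/79 + (31−31)²/31
   = 0.372 + 0.571 + 3.704 + 4.101 + 0.000
Sum = 8.75
df = 4. Since 8.75 < 9.488, we do not reject H₀.

8.75; do not reject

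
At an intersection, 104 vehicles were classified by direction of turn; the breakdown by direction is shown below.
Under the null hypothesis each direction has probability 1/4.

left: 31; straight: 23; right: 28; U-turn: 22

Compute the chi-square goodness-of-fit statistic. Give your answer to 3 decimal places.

2.077

Expected count for each of the 4 categories: 104/4 = 26.
χ² = (31−26)²/26 + (23−26)²/26 + (28−26)²/26 + (22−26)²/26
   = 0.9615 + 0.3462 + 0.1538 + 0.6154
Sum = 2.077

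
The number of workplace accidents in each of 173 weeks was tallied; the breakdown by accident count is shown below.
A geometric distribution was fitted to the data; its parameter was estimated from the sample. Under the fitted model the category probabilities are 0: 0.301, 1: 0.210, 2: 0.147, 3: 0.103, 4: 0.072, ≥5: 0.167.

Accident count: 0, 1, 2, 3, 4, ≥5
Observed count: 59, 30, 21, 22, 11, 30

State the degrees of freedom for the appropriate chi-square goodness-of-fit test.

There are k = 6 categories and 1 parameter estimated from the data, so df = 6 − 1 − 1 = 4.

4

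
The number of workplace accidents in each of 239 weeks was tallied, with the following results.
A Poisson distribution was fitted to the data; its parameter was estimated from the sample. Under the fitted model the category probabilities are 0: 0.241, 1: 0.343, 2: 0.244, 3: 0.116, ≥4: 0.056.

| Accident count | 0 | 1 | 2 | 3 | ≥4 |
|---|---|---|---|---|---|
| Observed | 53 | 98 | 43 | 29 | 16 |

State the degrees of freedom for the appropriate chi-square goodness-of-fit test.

There are k = 5 categories and 1 parameter estimated from the data, so df = 5 − 1 − 1 = 3.

3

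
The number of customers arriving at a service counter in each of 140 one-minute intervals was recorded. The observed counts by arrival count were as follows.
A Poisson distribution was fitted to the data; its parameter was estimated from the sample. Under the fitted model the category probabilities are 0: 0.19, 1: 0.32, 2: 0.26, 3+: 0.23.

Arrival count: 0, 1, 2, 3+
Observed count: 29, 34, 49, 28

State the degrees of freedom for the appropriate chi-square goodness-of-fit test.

2

There are k = 4 categories and 1 parameter estimated from the data, so df = 4 − 1 − 1 = 2.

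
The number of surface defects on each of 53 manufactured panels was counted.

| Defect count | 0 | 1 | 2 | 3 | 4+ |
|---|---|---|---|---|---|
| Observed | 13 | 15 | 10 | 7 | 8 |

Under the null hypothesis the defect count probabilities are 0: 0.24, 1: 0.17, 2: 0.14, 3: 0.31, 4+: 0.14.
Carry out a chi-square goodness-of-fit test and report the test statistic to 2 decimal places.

Expected counts E_i = n·p_i: 53×0.24 = 12.72, 53×0.17 = 9.01, 53×0.14 = 7.42, 53×0.31 = 16.43, 53×0.14 = 7.42.
cat         O        E   (O−E)²/E
0          13    12.72      0.006
1          15     9.01      3.982
2          10     7.42      0.897
3           7    16.43      5.412
4+          8     7.42      0.045
Sum = 10.34

10.34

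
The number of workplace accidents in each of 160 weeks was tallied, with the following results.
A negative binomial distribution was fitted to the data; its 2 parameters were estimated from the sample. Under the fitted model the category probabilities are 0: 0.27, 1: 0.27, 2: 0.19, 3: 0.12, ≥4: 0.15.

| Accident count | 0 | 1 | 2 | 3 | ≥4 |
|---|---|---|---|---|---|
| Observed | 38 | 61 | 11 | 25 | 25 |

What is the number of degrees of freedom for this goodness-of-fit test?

There are k = 5 categories and 2 parameters estimated from the data, so df = 5 − 1 − 2 = 2.

2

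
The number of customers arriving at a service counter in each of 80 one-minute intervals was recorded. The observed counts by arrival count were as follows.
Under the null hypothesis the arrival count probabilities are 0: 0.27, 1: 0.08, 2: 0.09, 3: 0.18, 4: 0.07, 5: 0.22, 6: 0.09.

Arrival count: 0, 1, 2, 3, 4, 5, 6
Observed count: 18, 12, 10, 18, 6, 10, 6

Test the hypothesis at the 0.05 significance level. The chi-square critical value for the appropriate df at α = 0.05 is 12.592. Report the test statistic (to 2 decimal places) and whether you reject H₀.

11.00; do not reject

Expected counts E_i = n·p_i: 80×0.27 = 21.6, 80×0.08 = 6.4, 80×0.09 = 7.2, 80×0.18 = 14.4, 80×0.07 = 5.6, 80×0.22 = 17.6, 80×0.09 = 7.2.
cat         O        E   (O−E)²/E
0          18     21.6      0.600
1          12      6.4      4.900
2          10      7.2      1.089
3          18     14.4      0.900
4           6      5.6      0.029
5          10     17.6      3.282
6           6      7.2      0.200
Sum = 11.00
df = 6. Since 11.00 < 12.592, we do not reject H₀.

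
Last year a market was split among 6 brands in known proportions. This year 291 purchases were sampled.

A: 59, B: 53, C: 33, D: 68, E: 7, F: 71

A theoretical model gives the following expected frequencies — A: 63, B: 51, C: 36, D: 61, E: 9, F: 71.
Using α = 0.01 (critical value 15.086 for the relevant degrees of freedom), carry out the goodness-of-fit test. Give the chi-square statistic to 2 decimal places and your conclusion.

1.83; do not reject

χ² = (59−63)²/63 + (53−51)²/51 + (33−36)²/36 + (68−61)²/61 + (7−9)²/9 + (71−71)²/71
   = 0.254 + 0.078 + 0.250 + 0.803 + 0.444 + 0.000
Sum = 1.83
df = 5. Since 1.83 < 15.086, we do not reject H₀.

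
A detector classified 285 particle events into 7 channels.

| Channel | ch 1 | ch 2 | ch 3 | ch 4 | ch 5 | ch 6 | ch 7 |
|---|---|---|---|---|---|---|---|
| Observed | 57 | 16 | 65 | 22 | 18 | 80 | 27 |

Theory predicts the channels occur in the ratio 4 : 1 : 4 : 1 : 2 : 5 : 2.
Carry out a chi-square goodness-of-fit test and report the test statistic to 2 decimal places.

Ratio total = 19. Expected counts: 285×4/19 = 60, 285×1/19 = 15, 285×4/19 = 60, 285×1/19 = 15, 285×2/19 = 30, 285×5/19 = 75, 285×2/19 = 30.
ch 1: (57 − 60)²/60 = 9/60 = 0.150
ch 2: (16 − 15)²/15 = 1/15 = 0.067
ch 3: (65 − 60)²/60 = 25/60 = 0.417
ch 4: (22 − 15)²/15 = 49/15 = 3.267
ch 5: (18 − 30)²/30 = 144/30 = 4.800
ch 6: (80 − 75)²/75 = 25/75 = 0.333
ch 7: (27 − 30)²/30 = 9/30 = 0.300
Sum = 9.33

9.33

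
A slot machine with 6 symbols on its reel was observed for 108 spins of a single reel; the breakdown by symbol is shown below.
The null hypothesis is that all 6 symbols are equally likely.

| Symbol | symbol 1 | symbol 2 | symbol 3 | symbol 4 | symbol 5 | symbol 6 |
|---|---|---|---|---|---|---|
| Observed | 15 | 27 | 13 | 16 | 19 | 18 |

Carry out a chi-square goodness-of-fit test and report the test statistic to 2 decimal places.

Expected count for each of the 6 categories: 108/6 = 18.
χ² = (15−18)²/18 + (27−18)²/18 + (13−18)²/18 + (16−18)²/18 + (19−18)²/18 + (18−18)²/18
   = 0.500 + 4.500 + 1.389 + 0.222 + 0.056 + 0.000
Sum = 6.67

6.67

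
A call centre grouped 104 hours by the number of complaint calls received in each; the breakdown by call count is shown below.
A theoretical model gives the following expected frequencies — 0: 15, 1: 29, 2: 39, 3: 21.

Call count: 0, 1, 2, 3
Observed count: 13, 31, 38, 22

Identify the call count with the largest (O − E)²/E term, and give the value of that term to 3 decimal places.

0, 0.267

cat         O        E   (O−E)²/E
0          13       15     0.2667
1          31       29     0.1379
2          38       39     0.0256
3          22       21     0.0476
The largest term is for 0: 0.267.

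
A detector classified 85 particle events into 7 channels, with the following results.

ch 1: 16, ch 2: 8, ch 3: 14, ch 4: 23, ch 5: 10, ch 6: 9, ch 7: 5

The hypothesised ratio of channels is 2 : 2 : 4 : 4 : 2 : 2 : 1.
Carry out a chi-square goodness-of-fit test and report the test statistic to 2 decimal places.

Ratio total = 17. Expected counts: 85×2/17 = 10, 85×2/17 = 10, 85×4/17 = 20, 85×4/17 = 20, 85×2/17 = 10, 85×2/17 = 10, 85×1/17 = 5.
χ² = (16−10)²/10 + (8−10)²/10 + (14−20)²/20 + (23−20)²/20 + (10−10)²/10 + (9−10)²/10 + (5−5)²/5
   = 3.600 + 0.400 + 1.800 + 0.450 + 0.000 + 0.100 + 0.000
Sum = 6.35

6.35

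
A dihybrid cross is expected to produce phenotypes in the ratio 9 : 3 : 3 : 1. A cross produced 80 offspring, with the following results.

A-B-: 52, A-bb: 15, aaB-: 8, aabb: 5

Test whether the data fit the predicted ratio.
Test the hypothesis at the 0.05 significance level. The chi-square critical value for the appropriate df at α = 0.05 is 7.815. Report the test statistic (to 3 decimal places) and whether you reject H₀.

4.356; do not reject

Ratio total = 16. Expected counts: 80×9/16 = 45, 80×3/16 = 15, 80×3/16 = 15, 80×1/16 = 5.
A-B-: (52 − 45)²/45 = 49/45 = 1.0889
A-bb: (15 − 15)²/15 = 0/15 = 0.0000
aaB-: (8 − 15)²/15 = 49/15 = 3.2667
aabb: (5 − 5)²/5 = 0/5 = 0.0000
Sum = 4.356
df = 3. Since 4.356 < 7.815, we do not reject H₀.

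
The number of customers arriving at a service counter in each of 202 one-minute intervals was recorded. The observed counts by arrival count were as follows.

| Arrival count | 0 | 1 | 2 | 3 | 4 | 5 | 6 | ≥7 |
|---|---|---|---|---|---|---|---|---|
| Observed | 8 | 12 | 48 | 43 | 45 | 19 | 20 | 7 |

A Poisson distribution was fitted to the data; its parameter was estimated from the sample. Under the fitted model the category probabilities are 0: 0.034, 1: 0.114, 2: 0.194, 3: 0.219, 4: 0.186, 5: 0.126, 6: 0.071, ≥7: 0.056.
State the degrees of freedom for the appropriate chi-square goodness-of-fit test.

There are k = 8 categories and 1 parameter estimated from the data, so df = 8 − 1 − 1 = 6.

6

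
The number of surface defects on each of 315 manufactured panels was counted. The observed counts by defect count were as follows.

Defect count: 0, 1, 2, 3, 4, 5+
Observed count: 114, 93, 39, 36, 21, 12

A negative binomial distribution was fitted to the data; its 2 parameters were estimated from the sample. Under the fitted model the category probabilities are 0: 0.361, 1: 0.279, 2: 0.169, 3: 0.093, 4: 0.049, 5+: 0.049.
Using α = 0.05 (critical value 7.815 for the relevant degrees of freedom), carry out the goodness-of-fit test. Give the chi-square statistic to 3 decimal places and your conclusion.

8.410; reject

Expected counts E_i = n·p_i: 315×0.361 = 113.715, 315×0.279 = 87.885, 315×0.169 = 53.235, 315×0.093 = 29.295, 315×0.049 = 15.435, 315×0.049 = 15.435.
χ² = (114−113.715)²/113.715 + (93−87.885)²/87.885 + (39−53.235)²/53.235 + (36−29.295)²/29.295 + (21−15.435)²/15.435 + (12−15.435)²/15.435
   = 0.0007 + 0.2977 + 3.8064 + 1.5346 + 2.0064 + 0.7644
Sum = 8.410
df = 3. Since 8.410 > 7.815, we reject H₀.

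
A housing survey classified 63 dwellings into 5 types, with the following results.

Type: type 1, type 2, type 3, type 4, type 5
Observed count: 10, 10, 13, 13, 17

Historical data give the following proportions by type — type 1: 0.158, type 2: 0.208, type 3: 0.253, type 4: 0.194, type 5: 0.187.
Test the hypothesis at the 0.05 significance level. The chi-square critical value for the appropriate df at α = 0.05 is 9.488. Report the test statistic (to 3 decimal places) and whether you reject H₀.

Expected counts E_i = n·p_i: 63×0.158 = 9.954, 63×0.208 = 13.104, 63×0.253 = 15.939, 63×0.194 = 12.222, 63×0.187 = 11.781.
χ² = (10−9.954)²/9.954 + (10−13.104)²/13.104 + (13−15.939)²/15.939 + (13−12.222)²/12.222 + (17−11.781)²/11.781
   = 0.0002 + 0.7353 + 0.5419 + 0.0495 + 2.3120
Sum = 3.639
df = 4. Since 3.639 < 9.488, we do not reject H₀.

3.639; do not reject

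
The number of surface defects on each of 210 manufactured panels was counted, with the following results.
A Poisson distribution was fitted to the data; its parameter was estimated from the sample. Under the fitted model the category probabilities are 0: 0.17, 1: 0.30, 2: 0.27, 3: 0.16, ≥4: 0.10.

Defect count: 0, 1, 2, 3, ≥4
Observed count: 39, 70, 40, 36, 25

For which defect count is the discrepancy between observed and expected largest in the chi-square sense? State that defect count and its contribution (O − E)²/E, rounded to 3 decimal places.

2, 4.919

Expected counts E_i = n·p_i: 210×0.17 = 35.7, 210×0.30 = 63, 210×0.27 = 56.7, 210×0.16 = 33.6, 210×0.10 = 21.
cat         O        E   (O−E)²/E
0          39     35.7     0.3050
1          70       63     0.7778
2          40     56.7     4.9187
3          36     33.6     0.1714
≥4         25       21     0.7619
The largest term is for 2: 4.919.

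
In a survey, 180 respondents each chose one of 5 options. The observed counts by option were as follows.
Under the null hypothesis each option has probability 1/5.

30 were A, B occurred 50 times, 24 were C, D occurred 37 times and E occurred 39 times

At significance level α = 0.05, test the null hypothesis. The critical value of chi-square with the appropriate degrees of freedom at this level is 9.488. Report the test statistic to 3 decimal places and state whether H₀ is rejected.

10.722; reject

Under H₀ each category has probability 1/5, so each expected count is 180/5 = 36.
cat         O        E   (O−E)²/E
A          30       36     1.0000
B          50       36     5.4444
C          24       36     4.0000
D          37       36     0.0278
E          39       36     0.2500
Sum = 10.722
df = 4. Since 10.722 > 9.488, we reject H₀.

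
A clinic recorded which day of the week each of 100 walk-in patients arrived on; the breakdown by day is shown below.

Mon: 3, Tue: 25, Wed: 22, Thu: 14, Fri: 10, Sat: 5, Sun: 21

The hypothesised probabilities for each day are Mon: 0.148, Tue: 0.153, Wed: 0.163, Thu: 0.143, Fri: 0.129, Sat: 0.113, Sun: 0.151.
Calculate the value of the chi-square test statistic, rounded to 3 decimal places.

24.027

Expected counts E_i = n·p_i: 100×0.148 = 14.8, 100×0.153 = 15.3, 100×0.163 = 16.3, 100×0.143 = 14.3, 100×0.129 = 12.9, 100×0.113 = 11.3, 100×0.151 = 15.1.
χ² = (3−14.8)²/14.8 + (25−15.3)²/15.3 + (22−16.3)²/16.3 + (14−14.3)²/14.3 + (10−12.9)²/12.9 + (5−11.3)²/11.3 + (21−15.1)²/15.1
   = 9.4081 + 6.1497 + 1.9933 + 0.0063 + 0.6519 + 3.5124 + 2.3053
Sum = 24.027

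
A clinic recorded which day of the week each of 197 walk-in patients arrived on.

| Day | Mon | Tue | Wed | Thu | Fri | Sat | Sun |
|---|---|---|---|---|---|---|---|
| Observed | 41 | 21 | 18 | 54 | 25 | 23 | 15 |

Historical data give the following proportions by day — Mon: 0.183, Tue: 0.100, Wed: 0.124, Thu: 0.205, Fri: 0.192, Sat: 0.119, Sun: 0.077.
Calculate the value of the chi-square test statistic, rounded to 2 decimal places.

Expected counts E_i = n·p_i: 197×0.183 = 36.051, 197×0.100 = 19.7, 197×0.124 = 24.428, 197×0.205 = 40.385, 197×0.192 = 37.824, 197×0.119 = 23.443, 197×0.077 = 15.169.
cat         O        E   (O−E)²/E
Mon        41   36.051      0.679
Tue        21     19.7      0.086
Wed        18   24.428      1.691
Thu        54   40.385      4.590
Fri        25   37.824      4.348
Sat        23   23.443      0.008
Sun        15   15.169      0.002
Sum = 11.40

11.40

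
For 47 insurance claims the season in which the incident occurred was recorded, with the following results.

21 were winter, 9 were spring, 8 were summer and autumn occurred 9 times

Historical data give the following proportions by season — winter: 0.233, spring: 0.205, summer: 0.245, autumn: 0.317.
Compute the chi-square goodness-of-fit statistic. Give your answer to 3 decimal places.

12.672

Expected counts E_i = n·p_i: 47×0.233 = 10.951, 47×0.205 = 9.635, 47×0.245 = 11.515, 47×0.317 = 14.899.
winter: (21 − 10.951)²/10.951 = 100.982401/10.951 = 9.2213
spring: (9 − 9.635)²/9.635 = 0.403225/9.635 = 0.0419
summer: (8 − 11.515)²/11.515 = 12.355225/11.515 = 1.0730
autumn: (9 − 14.899)²/14.899 = 34.798201/14.899 = 2.3356
Sum = 12.672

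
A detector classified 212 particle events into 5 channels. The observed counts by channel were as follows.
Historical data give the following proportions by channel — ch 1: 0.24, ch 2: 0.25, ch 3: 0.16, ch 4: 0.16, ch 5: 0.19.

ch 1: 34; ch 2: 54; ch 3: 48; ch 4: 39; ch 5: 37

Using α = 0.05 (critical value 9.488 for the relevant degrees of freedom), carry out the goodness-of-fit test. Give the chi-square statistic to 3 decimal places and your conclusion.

Expected counts E_i = n·p_i: 212×0.24 = 50.88, 212×0.25 = 53, 212×0.16 = 33.92, 212×0.16 = 33.92, 212×0.19 = 40.28.
ch 1: (34 − 50.88)²/50.88 = 284.9344/50.88 = 5.6001
ch 2: (54 − 53)²/53 = 1/53 = 0.0189
ch 3: (48 − 33.92)²/33.92 = 198.2464/33.92 = 5.8445
ch 4: (39 − 33.92)²/33.92 = 25.8064/33.92 = 0.7608
ch 5: (37 − 40.28)²/40.28 = 10.7584/40.28 = 0.2671
Sum = 12.491
df = 4. Since 12.491 > 9.488, we reject H₀.

12.491; reject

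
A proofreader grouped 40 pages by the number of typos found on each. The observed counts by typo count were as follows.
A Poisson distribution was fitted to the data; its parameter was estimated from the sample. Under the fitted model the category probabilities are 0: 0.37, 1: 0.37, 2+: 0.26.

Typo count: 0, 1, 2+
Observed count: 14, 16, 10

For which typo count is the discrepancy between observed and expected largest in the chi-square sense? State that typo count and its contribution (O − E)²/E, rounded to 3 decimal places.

Expected counts E_i = n·p_i: 40×0.37 = 14.8, 40×0.37 = 14.8, 40×0.26 = 10.4.
χ² = (14−14.8)²/14.8 + (16−14.8)²/14.8 + (10−10.4)²/10.4
   = 0.0432 + 0.0973 + 0.0154
The largest term is for 1: 0.097.

1, 0.097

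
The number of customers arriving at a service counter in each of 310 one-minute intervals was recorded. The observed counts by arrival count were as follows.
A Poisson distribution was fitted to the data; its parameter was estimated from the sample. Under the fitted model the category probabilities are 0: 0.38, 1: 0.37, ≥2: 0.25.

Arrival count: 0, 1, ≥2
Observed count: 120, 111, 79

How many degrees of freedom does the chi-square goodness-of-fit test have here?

1

There are k = 3 categories and 1 parameter estimated from the data, so df = 3 − 1 − 1 = 1.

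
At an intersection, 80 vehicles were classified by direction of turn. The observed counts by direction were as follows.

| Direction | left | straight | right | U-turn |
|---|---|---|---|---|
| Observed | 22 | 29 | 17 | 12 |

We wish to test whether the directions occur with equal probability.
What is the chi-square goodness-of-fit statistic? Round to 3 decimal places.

Under H₀ each category has probability 1/4, so each expected count is 80/4 = 20.
cat           O        E   (O−E)²/E
left         22       20     0.2000
straight     29       20     4.0500
right        17       20     0.4500
U-turn       12       20     3.2000
Sum = 7.900

7.900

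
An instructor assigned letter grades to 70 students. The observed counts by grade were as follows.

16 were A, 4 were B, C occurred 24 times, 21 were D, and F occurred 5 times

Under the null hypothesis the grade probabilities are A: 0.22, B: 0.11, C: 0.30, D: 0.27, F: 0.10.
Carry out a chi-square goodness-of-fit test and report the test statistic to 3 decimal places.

Expected counts E_i = n·p_i: 70×0.22 = 15.4, 70×0.11 = 7.7, 70×0.30 = 21, 70×0.27 = 18.9, 70×0.10 = 7.
cat         O        E   (O−E)²/E
A          16     15.4     0.0234
B           4      7.7     1.7779
C          24       21     0.4286
D          21     18.9     0.2333
F           5        7     0.5714
Sum = 3.035

3.035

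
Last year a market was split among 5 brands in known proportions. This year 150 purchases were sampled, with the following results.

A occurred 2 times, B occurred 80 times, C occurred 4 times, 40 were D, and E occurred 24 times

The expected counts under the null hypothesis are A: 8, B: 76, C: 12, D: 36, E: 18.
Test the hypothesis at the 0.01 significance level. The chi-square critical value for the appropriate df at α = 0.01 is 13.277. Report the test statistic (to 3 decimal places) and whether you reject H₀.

12.488; do not reject

χ² = (2−8)²/8 + (80−76)²/76 + (4−12)²/12 + (40−36)²/36 + (24−18)²/18
   = 4.5000 + 0.2105 + 5.3333 + 0.4444 + 2.0000
Sum = 12.488
df = 4. Since 12.488 < 13.277, we do not reject H₀.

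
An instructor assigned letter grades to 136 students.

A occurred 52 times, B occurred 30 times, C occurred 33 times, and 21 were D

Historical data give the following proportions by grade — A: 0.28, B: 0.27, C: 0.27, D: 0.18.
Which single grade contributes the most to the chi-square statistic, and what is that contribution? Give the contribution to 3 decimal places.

A, 5.088

Expected counts E_i = n·p_i: 136×0.28 = 38.08, 136×0.27 = 36.72, 136×0.27 = 36.72, 136×0.18 = 24.48.
A: (52 − 38.08)²/38.08 = 193.7664/38.08 = 5.0884
B: (30 − 36.72)²/36.72 = 45.1584/36.72 = 1.2298
C: (33 − 36.72)²/36.72 = 13.8384/36.72 = 0.3769
D: (21 − 24.48)²/24.48 = 12.1104/24.48 = 0.4947
The largest term is for A: 5.088.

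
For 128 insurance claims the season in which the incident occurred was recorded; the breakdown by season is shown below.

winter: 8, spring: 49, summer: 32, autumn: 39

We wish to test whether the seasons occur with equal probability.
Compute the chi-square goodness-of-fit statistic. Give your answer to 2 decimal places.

Under H₀ each category has probability 1/4, so each expected count is 128/4 = 32.
winter: (8 − 32)²/32 = 576/32 = 18.000
spring: (49 − 32)²/32 = 289/32 = 9.031
summer: (32 − 32)²/32 = 0/32 = 0.000
autumn: (39 − 32)²/32 = 49/32 = 1.531
Sum = 28.56

28.56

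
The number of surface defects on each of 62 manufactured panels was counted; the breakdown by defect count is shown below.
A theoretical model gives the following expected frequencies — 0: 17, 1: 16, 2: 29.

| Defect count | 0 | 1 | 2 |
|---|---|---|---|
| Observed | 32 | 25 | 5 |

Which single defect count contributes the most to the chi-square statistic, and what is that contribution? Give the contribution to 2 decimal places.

2, 19.86

0: (32 − 17)²/17 = 225/17 = 13.235
1: (25 − 16)²/16 = 81/16 = 5.063
2: (5 − 29)²/29 = 576/29 = 19.862
The largest term is for 2: 19.86.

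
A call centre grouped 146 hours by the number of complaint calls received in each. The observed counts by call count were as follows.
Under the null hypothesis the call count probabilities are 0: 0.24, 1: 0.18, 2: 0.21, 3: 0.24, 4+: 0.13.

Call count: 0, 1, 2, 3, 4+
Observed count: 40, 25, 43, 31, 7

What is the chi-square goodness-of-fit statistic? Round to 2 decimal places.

Expected counts E_i = n·p_i: 146×0.24 = 35.04, 146×0.18 = 26.28, 146×0.21 = 30.66, 146×0.24 = 35.04, 146×0.13 = 18.98.
0: (40 − 35.04)²/35.04 = 24.6016/35.04 = 0.702
1: (25 − 26.28)²/26.28 = 1.6384/26.28 = 0.062
2: (43 − 30.66)²/30.66 = 152.2756/30.66 = 4.967
3: (31 − 35.04)²/35.04 = 16.3216/35.04 = 0.466
4+: (7 − 18.98)²/18.98 = 143.5204/18.98 = 7.562
Sum = 13.76

13.76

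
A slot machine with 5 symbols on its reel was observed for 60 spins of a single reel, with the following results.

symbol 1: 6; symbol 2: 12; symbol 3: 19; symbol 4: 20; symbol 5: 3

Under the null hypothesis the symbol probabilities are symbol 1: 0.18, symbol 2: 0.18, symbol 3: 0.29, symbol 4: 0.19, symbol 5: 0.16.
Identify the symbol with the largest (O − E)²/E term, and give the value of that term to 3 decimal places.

symbol 4, 6.488

Expected counts E_i = n·p_i: 60×0.18 = 10.8, 60×0.18 = 10.8, 60×0.29 = 17.4, 60×0.19 = 11.4, 60×0.16 = 9.6.
χ² = (6−10.8)²/10.8 + (12−10.8)²/10.8 + (19−17.4)²/17.4 + (20−11.4)²/11.4 + (3−9.6)²/9.6
   = 2.1333 + 0.1333 + 0.1471 + 6.4877 + 4.5375
The largest term is for symbol 4: 6.488.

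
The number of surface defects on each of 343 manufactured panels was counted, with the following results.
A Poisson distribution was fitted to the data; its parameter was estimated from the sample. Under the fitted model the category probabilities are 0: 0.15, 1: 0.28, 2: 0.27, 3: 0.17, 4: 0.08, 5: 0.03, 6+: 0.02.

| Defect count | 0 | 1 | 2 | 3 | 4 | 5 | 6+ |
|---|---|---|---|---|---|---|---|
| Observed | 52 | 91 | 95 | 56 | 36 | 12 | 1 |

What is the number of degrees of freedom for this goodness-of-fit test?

5

There are k = 7 categories and 1 parameter estimated from the data, so df = 7 − 1 − 1 = 5.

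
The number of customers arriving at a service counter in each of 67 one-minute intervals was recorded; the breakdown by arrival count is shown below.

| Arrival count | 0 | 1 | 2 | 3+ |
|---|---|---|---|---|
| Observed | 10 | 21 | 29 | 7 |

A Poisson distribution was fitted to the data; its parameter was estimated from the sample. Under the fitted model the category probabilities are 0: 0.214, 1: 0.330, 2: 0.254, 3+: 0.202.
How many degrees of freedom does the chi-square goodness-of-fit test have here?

There are k = 4 categories and 1 parameter estimated from the data, so df = 4 − 1 − 1 = 2.

2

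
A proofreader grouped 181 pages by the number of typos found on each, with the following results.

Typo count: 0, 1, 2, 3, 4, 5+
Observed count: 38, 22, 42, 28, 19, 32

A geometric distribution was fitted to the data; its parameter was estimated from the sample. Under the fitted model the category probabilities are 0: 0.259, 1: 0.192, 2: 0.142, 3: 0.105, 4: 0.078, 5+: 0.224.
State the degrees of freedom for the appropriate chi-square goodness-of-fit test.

4

There are k = 6 categories and 1 parameter estimated from the data, so df = 6 − 1 − 1 = 4.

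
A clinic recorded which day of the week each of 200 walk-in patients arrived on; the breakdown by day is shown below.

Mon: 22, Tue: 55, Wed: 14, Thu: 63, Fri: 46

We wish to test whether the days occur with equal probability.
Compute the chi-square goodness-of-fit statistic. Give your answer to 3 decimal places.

44.750

Under H₀ each category has probability 1/5, so each expected count is 200/5 = 40.
χ² = (22−40)²/40 + (55−40)²/40 + (14−40)²/40 + (63−40)²/40 + (46−40)²/40
   = 8.1000 + 5.6250 + 16.9000 + 13.2250 + 0.9000
Sum = 44.750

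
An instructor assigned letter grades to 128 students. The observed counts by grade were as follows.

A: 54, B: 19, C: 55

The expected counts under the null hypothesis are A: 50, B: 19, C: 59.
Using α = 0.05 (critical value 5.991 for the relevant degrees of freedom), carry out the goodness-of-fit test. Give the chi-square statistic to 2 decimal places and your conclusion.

0.59; do not reject

cat         O        E   (O−E)²/E
A          54       50      0.320
B          19       19      0.000
C          55       59      0.271
Sum = 0.59
df = 2. Since 0.59 < 5.991, we do not reject H₀.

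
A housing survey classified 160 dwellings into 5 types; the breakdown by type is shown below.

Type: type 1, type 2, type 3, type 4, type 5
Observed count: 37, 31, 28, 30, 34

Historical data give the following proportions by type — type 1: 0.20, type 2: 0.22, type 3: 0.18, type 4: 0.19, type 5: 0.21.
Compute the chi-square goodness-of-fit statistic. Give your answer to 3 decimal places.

Expected counts E_i = n·p_i: 160×0.20 = 32, 160×0.22 = 35.2, 160×0.18 = 28.8, 160×0.19 = 30.4, 160×0.21 = 33.6.
type 1: (37 − 32)²/32 = 25/32 = 0.7813
type 2: (31 − 35.2)²/35.2 = 17.64/35.2 = 0.5011
type 3: (28 − 28.8)²/28.8 = 0.64/28.8 = 0.0222
type 4: (30 − 30.4)²/30.4 = 0.16/30.4 = 0.0053
type 5: (34 − 33.6)²/33.6 = 0.16/33.6 = 0.0048
Sum = 1.315

1.315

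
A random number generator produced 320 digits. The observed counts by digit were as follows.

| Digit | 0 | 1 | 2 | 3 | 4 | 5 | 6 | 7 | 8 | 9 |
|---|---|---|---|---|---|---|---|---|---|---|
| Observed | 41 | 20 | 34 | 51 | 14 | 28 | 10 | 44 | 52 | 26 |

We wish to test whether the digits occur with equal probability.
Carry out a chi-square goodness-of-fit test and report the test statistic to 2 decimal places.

62.31

Under H₀ each category has probability 1/10, so each expected count is 320/10 = 32.
0: (41 − 32)²/32 = 81/32 = 2.531
1: (20 − 32)²/32 = 144/32 = 4.500
2: (34 − 32)²/32 = 4/32 = 0.125
3: (51 − 32)²/32 = 361/32 = 11.281
4: (14 − 32)²/32 = 324/32 = 10.125
5: (28 − 32)²/32 = 16/32 = 0.500
6: (10 − 32)²/32 = 484/32 = 15.125
7: (44 − 32)²/32 = 144/32 = 4.500
8: (52 − 32)²/32 = 400/32 = 12.500
9: (26 − 32)²/32 = 36/32 = 1.125
Sum = 62.31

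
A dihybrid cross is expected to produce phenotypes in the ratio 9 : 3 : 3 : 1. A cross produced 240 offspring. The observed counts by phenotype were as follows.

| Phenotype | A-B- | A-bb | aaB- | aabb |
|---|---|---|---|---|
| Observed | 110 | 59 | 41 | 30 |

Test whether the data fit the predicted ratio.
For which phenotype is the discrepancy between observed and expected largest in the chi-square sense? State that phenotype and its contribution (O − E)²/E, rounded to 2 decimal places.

Ratio total = 16. Expected counts: 240×9/16 = 135, 240×3/16 = 45, 240×3/16 = 45, 240×1/16 = 15.
χ² = (110−135)²/135 + (59−45)²/45 + (41−45)²/45 + (30−15)²/15
   = 4.630 + 4.356 + 0.356 + 15.000
The largest term is for aabb: 15.00.

aabb, 15.00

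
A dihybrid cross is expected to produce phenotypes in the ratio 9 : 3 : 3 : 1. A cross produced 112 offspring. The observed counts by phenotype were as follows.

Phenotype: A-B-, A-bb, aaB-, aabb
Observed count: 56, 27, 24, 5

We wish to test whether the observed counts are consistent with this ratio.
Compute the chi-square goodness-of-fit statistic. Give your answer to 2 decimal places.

3.49

Ratio total = 16. Expected counts: 112×9/16 = 63, 112×3/16 = 21, 112×3/16 = 21, 112×1/16 = 7.
A-B-: (56 − 63)²/63 = 49/63 = 0.778
A-bb: (27 − 21)²/21 = 36/21 = 1.714
aaB-: (24 − 21)²/21 = 9/21 = 0.429
aabb: (5 − 7)²/7 = 4/7 = 0.571
Sum = 3.49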